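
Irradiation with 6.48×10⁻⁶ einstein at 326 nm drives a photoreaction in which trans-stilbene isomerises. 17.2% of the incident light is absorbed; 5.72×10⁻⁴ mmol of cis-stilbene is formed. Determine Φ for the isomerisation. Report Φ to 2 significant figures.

Product: 5.72×10⁻⁴ mmol = 5.72×10⁻⁷ mol.
Photons absorbed: 0.172 × 6.48×10⁻⁶ = 1.115×10⁻⁶ mol.
Φ = 5.72×10⁻⁷ mol / 1.115×10⁻⁶ mol photons = 0.51.

Φ = 0.51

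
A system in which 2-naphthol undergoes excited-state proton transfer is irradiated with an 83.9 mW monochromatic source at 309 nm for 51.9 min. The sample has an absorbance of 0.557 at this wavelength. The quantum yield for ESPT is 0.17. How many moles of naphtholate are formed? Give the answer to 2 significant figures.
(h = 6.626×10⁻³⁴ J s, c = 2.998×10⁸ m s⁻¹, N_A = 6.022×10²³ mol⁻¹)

Photon energy at 309 nm: hc/λ = (6.626×10⁻³⁴)(2.998×10⁸)/(309×10⁻⁹) = 6.429×10⁻¹⁹ J.
Energy delivered: (83.9 mW)(3114 s) = 261.3 J.
Photons incident: 261.3 / 6.429×10⁻¹⁹ = 4.064×10²⁰, i.e. 4.064×10²⁰/6.022×10²³ = 6.749×10⁻⁴ mol.
Fraction absorbed: 1 − 10^(−0.557) = 0.7227.
Photons absorbed: 0.7227 × 6.749×10⁻⁴ = 4.878×10⁻⁴ mol.
Product: Φ × n_abs = 0.17 × 4.878×10⁻⁴ = 8.293×10⁻⁵ mol.

8.3×10⁻⁵ mol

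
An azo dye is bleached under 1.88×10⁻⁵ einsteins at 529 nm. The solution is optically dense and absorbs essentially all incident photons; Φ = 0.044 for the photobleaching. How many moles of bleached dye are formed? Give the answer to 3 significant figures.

8.27×10⁻⁷ mol

Product: Φ × n_abs = 0.044 × 1.88×10⁻⁵ = 8.272×10⁻⁷ mol.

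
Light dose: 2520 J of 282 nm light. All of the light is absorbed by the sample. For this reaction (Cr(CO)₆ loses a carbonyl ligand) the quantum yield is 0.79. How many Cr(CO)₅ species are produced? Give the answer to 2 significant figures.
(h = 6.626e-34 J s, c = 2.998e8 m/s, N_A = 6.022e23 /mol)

Photon energy at 282 nm: hc/λ = (6.626e-34)(2.998e8)/(282e-9) = 7.044e-19 J.
Photons incident: 2520 / 7.044e-19 = 3.578e21, i.e. 3.578e21/6.022e23 = 0.005942 mol.
Product: Φ × n_abs = 0.79 × 0.005942 = 0.004694 mol.
As a count: 0.004694 × 6.022e23 = 2.8e21.

2.8e21 species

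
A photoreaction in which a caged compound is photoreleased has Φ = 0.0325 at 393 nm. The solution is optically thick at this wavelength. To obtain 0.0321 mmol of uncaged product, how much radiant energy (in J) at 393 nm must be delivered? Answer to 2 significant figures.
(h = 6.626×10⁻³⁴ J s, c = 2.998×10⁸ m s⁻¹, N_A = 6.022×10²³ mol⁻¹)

Product: 0.0321 mmol = 3.21×10⁻⁵ mol.
Photons that must be absorbed: 3.21×10⁻⁵ / 0.0325 = 9.877×10⁻⁴ mol.
Photon energy: hc/λ = 5.055×10⁻¹⁹ J; per mole, 3.044×10⁵ J mol⁻¹.
Energy required: 9.877×10⁻⁴ × 3.044×10⁵ = 300 J.

300 J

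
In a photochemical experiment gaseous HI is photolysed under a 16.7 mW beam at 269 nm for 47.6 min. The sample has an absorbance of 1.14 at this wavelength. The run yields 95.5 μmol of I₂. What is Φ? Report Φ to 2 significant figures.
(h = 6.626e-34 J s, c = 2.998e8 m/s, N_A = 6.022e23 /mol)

Product: 95.5 μmol = 9.55e-5 mol.
Photon energy at 269 nm: hc/λ = (6.626e-34)(2.998e8)/(269e-9) = 7.385e-19 J.
Energy delivered: (16.7 mW)(2856 s) = 47.70 J.
Photons incident: 47.70 / 7.385e-19 = 6.459e19, i.e. 6.459e19/6.022e23 = 1.073e-4 mol.
Fraction absorbed: 1 − 10^(−1.14) = 0.9276.
Photons absorbed: 0.9276 × 1.073e-4 = 9.953e-5 mol.
Φ = 9.55e-5 mol / 9.953e-5 mol photons = 0.96.

Φ = 0.96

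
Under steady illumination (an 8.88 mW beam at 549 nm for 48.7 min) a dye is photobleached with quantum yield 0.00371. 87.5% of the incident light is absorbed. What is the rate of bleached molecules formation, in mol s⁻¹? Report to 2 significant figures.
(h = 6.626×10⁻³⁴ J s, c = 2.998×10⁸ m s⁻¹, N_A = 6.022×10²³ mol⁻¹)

Photon energy at 549 nm: hc/λ = (6.626×10⁻³⁴)(2.998×10⁸)/(549×10⁻⁹) = 3.618×10⁻¹⁹ J.
Energy delivered: (8.88 mW)(2922 s) = 25.95 J.
Photons incident: 25.95 / 3.618×10⁻¹⁹ = 7.172×10¹⁹, i.e. 7.172×10¹⁹/6.022×10²³ = 1.191×10⁻⁴ mol.
Photons absorbed: 0.875 × 1.191×10⁻⁴ = 1.042×10⁻⁴ mol.
Product formed: 0.00371 × 1.042×10⁻⁴ = 3.866×10⁻⁷ mol.
Rate: 3.866×10⁻⁷ / 2922 s = 1.3×10⁻¹⁰ mol s⁻¹.

1.3×10⁻¹⁰ mol s⁻¹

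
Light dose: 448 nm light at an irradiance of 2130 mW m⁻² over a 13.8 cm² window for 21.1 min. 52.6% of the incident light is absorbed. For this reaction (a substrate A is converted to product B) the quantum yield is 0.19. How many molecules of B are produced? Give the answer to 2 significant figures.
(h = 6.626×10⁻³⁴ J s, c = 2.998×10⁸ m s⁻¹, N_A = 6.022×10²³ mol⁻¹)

8.4×10¹⁷ molecules

Photon energy at 448 nm: hc/λ = (6.626×10⁻³⁴)(2.998×10⁸)/(448×10⁻⁹) = 4.434×10⁻¹⁹ J.
Energy delivered: (2130 mW m⁻²)(13.8×10⁻⁴ m²)(1266 s) = 3.721 J.
Photons incident: 3.721 / 4.434×10⁻¹⁹ = 8.392×10¹⁸, i.e. 8.392×10¹⁸/6.022×10²³ = 1.394×10⁻⁵ mol.
Photons absorbed: 0.526 × 1.394×10⁻⁵ = 7.332×10⁻⁶ mol.
Product: Φ × n_abs = 0.19 × 7.332×10⁻⁶ = 1.393×10⁻⁶ mol.
As a count: 1.393×10⁻⁶ × 6.022×10²³ = 8.4×10¹⁷.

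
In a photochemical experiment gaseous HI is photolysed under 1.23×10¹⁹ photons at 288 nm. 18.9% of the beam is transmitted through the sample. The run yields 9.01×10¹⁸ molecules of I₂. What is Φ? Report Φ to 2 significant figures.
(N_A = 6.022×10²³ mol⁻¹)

Product: 9.01×10¹⁸ / 6.022×10²³ = 1.496×10⁻⁵ mol.
Moles of photons: 1.23×10¹⁹ / 6.022×10²³ = 2.043×10⁻⁵ mol.
Fraction absorbed: 1 − 18.9/100 = 0.8110.
Photons absorbed: 0.8110 × 2.043×10⁻⁵ = 1.657×10⁻⁵ mol.
Φ = 1.496×10⁻⁵ mol / 1.657×10⁻⁵ mol photons = 0.90.

Φ = 0.90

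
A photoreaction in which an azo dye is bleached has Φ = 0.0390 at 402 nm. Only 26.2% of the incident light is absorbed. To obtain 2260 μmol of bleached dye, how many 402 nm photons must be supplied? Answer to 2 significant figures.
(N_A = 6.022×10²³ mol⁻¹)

1.3×10²³ photons

Product: 2260 μmol = 0.00226 mol.
Photons that must be absorbed: 0.00226 / 0.0390 = 0.05795 mol.
Incident photons needed: 0.05795 / 0.262 = 0.2212 mol.
Photon count: 0.2212 × 6.022×10²³ = 1.3×10²³.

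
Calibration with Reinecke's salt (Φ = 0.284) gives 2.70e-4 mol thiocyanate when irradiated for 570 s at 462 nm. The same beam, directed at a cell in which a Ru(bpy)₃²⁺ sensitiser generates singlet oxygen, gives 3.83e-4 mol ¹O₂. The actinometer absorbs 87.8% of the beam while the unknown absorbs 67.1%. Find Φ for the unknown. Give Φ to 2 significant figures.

Photons absorbed by the actinometer: 2.70e-4 / 0.284 = 9.507e-4 mol.
Incident flux: 9.507e-4 / 0.878 = 0.001083 einstein.
Absorbed by unknown: 0.671 × 0.001083 = 7.267e-4 mol.
Φ(unknown) = 3.83e-4 / 7.267e-4 = 0.53.

Φ = 0.53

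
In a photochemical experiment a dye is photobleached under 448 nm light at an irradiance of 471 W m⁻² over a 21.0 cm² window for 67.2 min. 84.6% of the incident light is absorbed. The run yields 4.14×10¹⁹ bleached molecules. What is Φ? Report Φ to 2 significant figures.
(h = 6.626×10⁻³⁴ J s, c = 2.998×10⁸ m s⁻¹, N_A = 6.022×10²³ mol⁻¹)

Φ = 0.0054

Product: 4.14×10¹⁹ / 6.022×10²³ = 6.875×10⁻⁵ mol.
Photon energy at 448 nm: hc/λ = (6.626×10⁻³⁴)(2.998×10⁸)/(448×10⁻⁹) = 4.434×10⁻¹⁹ J.
Energy delivered: (471 W m⁻²)(21.0×10⁻⁴ m²)(4032 s) = 3988 J.
Photons incident: 3988 / 4.434×10⁻¹⁹ = 8.994×10²¹, i.e. 8.994×10²¹/6.022×10²³ = 0.01494 mol.
Photons absorbed: 0.846 × 0.01494 = 0.01264 mol.
Φ = 6.875×10⁻⁵ mol / 0.01264 mol photons = 0.0054.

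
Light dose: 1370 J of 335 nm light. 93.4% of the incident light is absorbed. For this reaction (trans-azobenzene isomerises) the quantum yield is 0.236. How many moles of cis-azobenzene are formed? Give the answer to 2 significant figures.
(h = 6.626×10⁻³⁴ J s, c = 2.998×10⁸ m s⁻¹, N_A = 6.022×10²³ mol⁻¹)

8.5×10⁻⁴ mol

Photon energy at 335 nm: hc/λ = (6.626×10⁻³⁴)(2.998×10⁸)/(335×10⁻⁹) = 5.930×10⁻¹⁹ J.
Photons incident: 1370 / 5.930×10⁻¹⁹ = 2.310×10²¹, i.e. 2.310×10²¹/6.022×10²³ = 0.003836 mol.
Photons absorbed: 0.934 × 0.003836 = 0.003583 mol.
Product: Φ × n_abs = 0.236 × 0.003583 = 8.456×10⁻⁴ mol.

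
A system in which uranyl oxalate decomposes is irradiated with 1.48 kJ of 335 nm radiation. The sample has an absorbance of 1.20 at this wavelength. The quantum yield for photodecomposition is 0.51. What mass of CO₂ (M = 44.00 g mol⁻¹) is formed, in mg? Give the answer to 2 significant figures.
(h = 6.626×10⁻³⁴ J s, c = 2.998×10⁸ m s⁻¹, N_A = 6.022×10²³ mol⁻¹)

87 mg

Photon energy at 335 nm: hc/λ = (6.626×10⁻³⁴)(2.998×10⁸)/(335×10⁻⁹) = 5.930×10⁻¹⁹ J.
Incident energy: 1.48 kJ = 1480 J.
Photons incident: 1480 / 5.930×10⁻¹⁹ = 2.496×10²¹, i.e. 2.496×10²¹/6.022×10²³ = 0.004145 mol.
Fraction absorbed: 1 − 10^(−1.20) = 0.9369.
Photons absorbed: 0.9369 × 0.004145 = 0.003883 mol.
Product: Φ × n_abs = 0.51 × 0.003883 = 0.001980 mol.
Mass: 0.001980 × 44.00 = 0.08712 g = 87 mg.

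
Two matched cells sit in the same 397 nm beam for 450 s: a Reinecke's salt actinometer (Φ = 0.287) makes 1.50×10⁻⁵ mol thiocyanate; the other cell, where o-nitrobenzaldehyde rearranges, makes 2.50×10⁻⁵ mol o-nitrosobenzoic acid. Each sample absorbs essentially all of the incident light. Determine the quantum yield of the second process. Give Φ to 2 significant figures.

Photons absorbed by the actinometer: 1.50×10⁻⁵ / 0.287 = 5.226×10⁻⁵ mol.
Φ(unknown) = 2.50×10⁻⁵ / 5.226×10⁻⁵ = 0.48.

Φ = 0.48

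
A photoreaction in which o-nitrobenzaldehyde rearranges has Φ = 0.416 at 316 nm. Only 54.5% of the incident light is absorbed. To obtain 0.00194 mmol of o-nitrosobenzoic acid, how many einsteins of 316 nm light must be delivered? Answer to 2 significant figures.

Product: 0.00194 mmol = 1.94×10⁻⁶ mol.
Photons that must be absorbed: 1.94×10⁻⁶ / 0.416 = 4.663×10⁻⁶ mol.
Incident photons needed: 4.663×10⁻⁶ / 0.545 = 8.556×10⁻⁶ mol.

8.6×10⁻⁶ einstein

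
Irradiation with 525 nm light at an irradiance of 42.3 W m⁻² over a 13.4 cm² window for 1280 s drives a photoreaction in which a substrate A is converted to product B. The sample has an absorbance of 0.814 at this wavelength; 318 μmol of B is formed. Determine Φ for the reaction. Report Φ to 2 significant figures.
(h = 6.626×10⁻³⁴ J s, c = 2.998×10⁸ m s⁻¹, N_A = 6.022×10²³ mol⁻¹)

Product: 318 μmol = 3.18×10⁻⁴ mol.
Photon energy at 525 nm: hc/λ = (6.626×10⁻³⁴)(2.998×10⁸)/(525×10⁻⁹) = 3.784×10⁻¹⁹ J.
Energy delivered: (42.3 W m⁻²)(13.4×10⁻⁴ m²)(1280 s) = 72.55 J.
Photons incident: 72.55 / 3.784×10⁻¹⁹ = 1.917×10²⁰, i.e. 1.917×10²⁰/6.022×10²³ = 3.183×10⁻⁴ mol.
Fraction absorbed: 1 − 10^(−0.814) = 0.8465.
Photons absorbed: 0.8465 × 3.183×10⁻⁴ = 2.694×10⁻⁴ mol.
Φ = 3.18×10⁻⁴ mol / 2.694×10⁻⁴ mol photons = 1.2.

Φ = 1.2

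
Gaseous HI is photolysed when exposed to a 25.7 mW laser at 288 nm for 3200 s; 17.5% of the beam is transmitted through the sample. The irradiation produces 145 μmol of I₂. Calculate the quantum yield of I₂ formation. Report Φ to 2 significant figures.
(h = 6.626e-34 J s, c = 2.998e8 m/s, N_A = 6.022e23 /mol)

Φ = 0.89

Product: 145 μmol = 1.45e-4 mol.
Photon energy at 288 nm: hc/λ = (6.626e-34)(2.998e8)/(288e-9) = 6.897e-19 J.
Energy delivered: (25.7 mW)(3200 s) = 82.24 J.
Photons incident: 82.24 / 6.897e-19 = 1.192e20, i.e. 1.192e20/6.022e23 = 1.979e-4 mol.
Fraction absorbed: 1 − 17.5/100 = 0.8250.
Photons absorbed: 0.8250 × 1.979e-4 = 1.633e-4 mol.
Φ = 1.45e-4 mol / 1.633e-4 mol photons = 0.89.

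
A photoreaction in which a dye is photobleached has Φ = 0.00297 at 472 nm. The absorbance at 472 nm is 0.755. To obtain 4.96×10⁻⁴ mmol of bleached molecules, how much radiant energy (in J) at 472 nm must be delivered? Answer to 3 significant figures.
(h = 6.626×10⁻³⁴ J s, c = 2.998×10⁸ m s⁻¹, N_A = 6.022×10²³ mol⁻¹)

51.4 J

Product: 4.96×10⁻⁴ mmol = 4.96×10⁻⁷ mol.
Photons that must be absorbed: 4.96×10⁻⁷ / 0.00297 = 1.670×10⁻⁴ mol.
Fraction absorbed: 1 − 10^(−0.755) = 0.8242.
Incident photons needed: 1.670×10⁻⁴ / 0.8242 = 2.026×10⁻⁴ mol.
Photon energy: hc/λ = 4.209×10⁻¹⁹ J; per mole, 2.535×10⁵ J mol⁻¹.
Energy required: 2.026×10⁻⁴ × 2.535×10⁵ = 51.4 J.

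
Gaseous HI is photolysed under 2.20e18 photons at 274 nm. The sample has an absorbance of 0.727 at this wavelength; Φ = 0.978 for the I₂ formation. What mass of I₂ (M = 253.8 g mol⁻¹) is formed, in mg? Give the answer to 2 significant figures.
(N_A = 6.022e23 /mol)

Moles of photons: 2.20e18 / 6.022e23 = 3.653e-6 mol.
Fraction absorbed: 1 − 10^(−0.727) = 0.8125.
Photons absorbed: 0.8125 × 3.653e-6 = 2.968e-6 mol.
Product: Φ × n_abs = 0.978 × 2.968e-6 = 2.903e-6 mol.
Mass: 2.903e-6 × 253.8 = 7.368e-4 g = 0.74 mg.

0.74 mg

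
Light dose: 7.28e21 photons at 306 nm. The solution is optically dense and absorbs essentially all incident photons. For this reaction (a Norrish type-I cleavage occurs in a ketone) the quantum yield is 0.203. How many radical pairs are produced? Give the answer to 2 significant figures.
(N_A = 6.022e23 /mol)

Moles of photons: 7.28e21 / 6.022e23 = 0.01209 mol.
Product: Φ × n_abs = 0.203 × 0.01209 = 0.002454 mol.
As a count: 0.002454 × 6.022e23 = 1.5e21.

1.5e21 radical pairs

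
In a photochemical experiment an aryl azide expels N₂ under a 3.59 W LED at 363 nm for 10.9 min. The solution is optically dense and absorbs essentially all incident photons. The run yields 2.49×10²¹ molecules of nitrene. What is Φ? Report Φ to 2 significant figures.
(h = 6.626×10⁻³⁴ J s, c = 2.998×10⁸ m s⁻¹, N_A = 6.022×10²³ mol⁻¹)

Φ = 0.58

Product: 2.49×10²¹ / 6.022×10²³ = 0.004135 mol.
Photon energy at 363 nm: hc/λ = (6.626×10⁻³⁴)(2.998×10⁸)/(363×10⁻⁹) = 5.472×10⁻¹⁹ J.
Energy delivered: (3.59 W)(654 s) = 2348 J.
Photons incident: 2348 / 5.472×10⁻¹⁹ = 4.291×10²¹, i.e. 4.291×10²¹/6.022×10²³ = 0.007126 mol.
Φ = 0.004135 mol / 0.007126 mol photons = 0.58.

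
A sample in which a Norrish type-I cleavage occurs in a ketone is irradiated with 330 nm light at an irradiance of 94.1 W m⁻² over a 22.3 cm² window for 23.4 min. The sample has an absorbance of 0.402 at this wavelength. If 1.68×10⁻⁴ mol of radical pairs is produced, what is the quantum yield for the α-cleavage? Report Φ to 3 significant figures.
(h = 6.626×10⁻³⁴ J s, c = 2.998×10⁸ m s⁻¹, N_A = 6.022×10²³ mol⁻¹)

Φ = 0.342

Photon energy at 330 nm: hc/λ = (6.626×10⁻³⁴)(2.998×10⁸)/(330×10⁻⁹) = 6.020×10⁻¹⁹ J.
Energy delivered: (94.1 W m⁻²)(22.3×10⁻⁴ m²)(1404 s) = 294.6 J.
Photons incident: 294.6 / 6.020×10⁻¹⁹ = 4.894×10²⁰, i.e. 4.894×10²⁰/6.022×10²³ = 8.127×10⁻⁴ mol.
Fraction absorbed: 1 − 10^(−0.402) = 0.6037.
Photons absorbed: 0.6037 × 8.127×10⁻⁴ = 4.906×10⁻⁴ mol.
Φ = 1.68×10⁻⁴ mol / 4.906×10⁻⁴ mol photons = 0.342.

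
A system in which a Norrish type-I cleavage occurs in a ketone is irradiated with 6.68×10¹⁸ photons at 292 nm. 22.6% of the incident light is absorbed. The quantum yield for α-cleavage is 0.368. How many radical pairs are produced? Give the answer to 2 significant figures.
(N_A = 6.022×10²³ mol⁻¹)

5.6×10¹⁷ radical pairs

Moles of photons: 6.68×10¹⁸ / 6.022×10²³ = 1.109×10⁻⁵ mol.
Photons absorbed: 0.226 × 1.109×10⁻⁵ = 2.506×10⁻⁶ mol.
Product: Φ × n_abs = 0.368 × 2.506×10⁻⁶ = 9.222×10⁻⁷ mol.
As a count: 9.222×10⁻⁷ × 6.022×10²³ = 5.6×10¹⁷.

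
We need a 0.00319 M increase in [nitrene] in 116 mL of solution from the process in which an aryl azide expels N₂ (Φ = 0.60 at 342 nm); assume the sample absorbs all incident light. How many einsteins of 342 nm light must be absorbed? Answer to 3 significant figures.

Product: (0.00319 M)(0.116 L) = 3.700×10⁻⁴ mol.
Photons that must be absorbed: 3.700×10⁻⁴ / 0.60 = 6.167×10⁻⁴ mol.

6.17×10⁻⁴ einstein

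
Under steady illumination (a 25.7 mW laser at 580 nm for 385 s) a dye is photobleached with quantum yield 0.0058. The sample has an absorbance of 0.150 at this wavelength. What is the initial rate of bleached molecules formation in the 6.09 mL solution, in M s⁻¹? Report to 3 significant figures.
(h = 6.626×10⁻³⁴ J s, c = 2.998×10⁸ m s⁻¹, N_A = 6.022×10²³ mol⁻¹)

Photon energy at 580 nm: hc/λ = (6.626×10⁻³⁴)(2.998×10⁸)/(580×10⁻⁹) = 3.425×10⁻¹⁹ J.
Energy delivered: (25.7 mW)(385 s) = 9.895 J.
Photons incident: 9.895 / 3.425×10⁻¹⁹ = 2.889×10¹⁹, i.e. 2.889×10¹⁹/6.022×10²³ = 4.797×10⁻⁵ mol.
Fraction absorbed: 1 − 10^(−0.150) = 0.2921.
Photons absorbed: 0.2921 × 4.797×10⁻⁵ = 1.401×10⁻⁵ mol.
Product formed: 0.0058 × 1.401×10⁻⁵ = 8.126×10⁻⁸ mol.
Rate: 8.126×10⁻⁸ mol / (385 s × 0.00609 L) = 3.47×10⁻⁸ M s⁻¹.

3.47×10⁻⁸ M s⁻¹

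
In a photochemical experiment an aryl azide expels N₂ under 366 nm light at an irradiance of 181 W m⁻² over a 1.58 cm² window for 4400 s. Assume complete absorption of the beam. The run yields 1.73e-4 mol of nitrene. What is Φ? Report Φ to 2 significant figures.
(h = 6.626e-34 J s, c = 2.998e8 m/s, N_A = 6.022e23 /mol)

Photon energy at 366 nm: hc/λ = (6.626e-34)(2.998e8)/(366e-9) = 5.428e-19 J.
Energy delivered: (181 W m⁻²)(1.58e-4 m²)(4400 s) = 125.8 J.
Photons incident: 125.8 / 5.428e-19 = 2.318e20, i.e. 2.318e20/6.022e23 = 3.849e-4 mol.
Φ = 1.73e-4 mol / 3.849e-4 mol photons = 0.45.

Φ = 0.45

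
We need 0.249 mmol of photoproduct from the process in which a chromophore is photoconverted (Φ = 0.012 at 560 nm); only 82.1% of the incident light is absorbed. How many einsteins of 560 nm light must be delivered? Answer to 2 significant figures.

Product: 0.249 mmol = 2.49×10⁻⁴ mol.
Photons that must be absorbed: 2.49×10⁻⁴ / 0.012 = 0.02075 mol.
Incident photons needed: 0.02075 / 0.821 = 0.02527 mol.

0.025 einstein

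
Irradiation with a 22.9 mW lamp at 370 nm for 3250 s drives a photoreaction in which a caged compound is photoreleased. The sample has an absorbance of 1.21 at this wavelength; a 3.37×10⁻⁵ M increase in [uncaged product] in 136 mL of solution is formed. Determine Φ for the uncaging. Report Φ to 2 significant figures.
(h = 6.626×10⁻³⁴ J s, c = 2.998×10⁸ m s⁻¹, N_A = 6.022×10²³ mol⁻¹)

Product: (3.37×10⁻⁵ M)(0.136 L) = 4.583×10⁻⁶ mol.
Photon energy at 370 nm: hc/λ = (6.626×10⁻³⁴)(2.998×10⁸)/(370×10⁻⁹) = 5.369×10⁻¹⁹ J.
Energy delivered: (22.9 mW)(3250 s) = 74.43 J.
Photons incident: 74.43 / 5.369×10⁻¹⁹ = 1.386×10²⁰, i.e. 1.386×10²⁰/6.022×10²³ = 2.302×10⁻⁴ mol.
Fraction absorbed: 1 − 10^(−1.21) = 0.9383.
Photons absorbed: 0.9383 × 2.302×10⁻⁴ = 2.160×10⁻⁴ mol.
Φ = 4.583×10⁻⁶ mol / 2.160×10⁻⁴ mol photons = 0.021.

Φ = 0.021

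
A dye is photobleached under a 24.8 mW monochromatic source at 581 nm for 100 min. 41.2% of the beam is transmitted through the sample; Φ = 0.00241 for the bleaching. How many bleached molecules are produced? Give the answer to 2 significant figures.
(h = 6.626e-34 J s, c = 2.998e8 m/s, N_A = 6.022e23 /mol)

6.2e17 bleached molecules

Photon energy at 581 nm: hc/λ = (6.626e-34)(2.998e8)/(581e-9) = 3.419e-19 J.
Energy delivered: (24.8 mW)(6000 s) = 148.8 J.
Photons incident: 148.8 / 3.419e-19 = 4.352e20, i.e. 4.352e20/6.022e23 = 7.227e-4 mol.
Fraction absorbed: 1 − 41.2/100 = 0.5880.
Photons absorbed: 0.5880 × 7.227e-4 = 4.249e-4 mol.
Product: Φ × n_abs = 0.00241 × 4.249e-4 = 1.024e-6 mol.
As a count: 1.024e-6 × 6.022e23 = 6.2e17.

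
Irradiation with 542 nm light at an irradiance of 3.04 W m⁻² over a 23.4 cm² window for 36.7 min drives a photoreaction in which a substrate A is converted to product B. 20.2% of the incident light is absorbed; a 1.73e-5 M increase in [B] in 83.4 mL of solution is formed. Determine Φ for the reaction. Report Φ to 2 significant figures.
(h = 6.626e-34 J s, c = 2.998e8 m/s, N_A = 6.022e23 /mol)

Φ = 0.10

Product: (1.73e-5 M)(0.0834 L) = 1.443e-6 mol.
Photon energy at 542 nm: hc/λ = (6.626e-34)(2.998e8)/(542e-9) = 3.665e-19 J.
Energy delivered: (3.04 W m⁻²)(23.4e-4 m²)(2202 s) = 15.66 J.
Photons incident: 15.66 / 3.665e-19 = 4.273e19, i.e. 4.273e19/6.022e23 = 7.096e-5 mol.
Photons absorbed: 0.202 × 7.096e-5 = 1.433e-5 mol.
Φ = 1.443e-6 mol / 1.433e-5 mol photons = 0.10.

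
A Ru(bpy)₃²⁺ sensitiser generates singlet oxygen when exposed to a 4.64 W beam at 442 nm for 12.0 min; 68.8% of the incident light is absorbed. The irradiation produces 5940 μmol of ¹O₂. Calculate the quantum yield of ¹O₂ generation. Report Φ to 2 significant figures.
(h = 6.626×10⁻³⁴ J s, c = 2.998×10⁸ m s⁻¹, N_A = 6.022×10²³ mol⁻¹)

Product: 5940 μmol = 0.00594 mol.
Photon energy at 442 nm: hc/λ = (6.626×10⁻³⁴)(2.998×10⁸)/(442×10⁻⁹) = 4.494×10⁻¹⁹ J.
Energy delivered: (4.64 W)(720 s) = 3341 J.
Photons incident: 3341 / 4.494×10⁻¹⁹ = 7.434×10²¹, i.e. 7.434×10²¹/6.022×10²³ = 0.01234 mol.
Photons absorbed: 0.688 × 0.01234 = 0.008490 mol.
Φ = 0.00594 mol / 0.008490 mol photons = 0.70.

Φ = 0.70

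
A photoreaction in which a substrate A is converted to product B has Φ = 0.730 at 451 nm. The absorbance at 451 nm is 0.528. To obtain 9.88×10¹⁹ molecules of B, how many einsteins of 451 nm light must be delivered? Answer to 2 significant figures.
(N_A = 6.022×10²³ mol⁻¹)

Product: 9.88×10¹⁹ / 6.022×10²³ = 1.641×10⁻⁴ mol.
Photons that must be absorbed: 1.641×10⁻⁴ / 0.730 = 2.248×10⁻⁴ mol.
Fraction absorbed: 1 − 10^(−0.528) = 0.7035.
Incident photons needed: 2.248×10⁻⁴ / 0.7035 = 3.195×10⁻⁴ mol.

3.2×10⁻⁴ einstein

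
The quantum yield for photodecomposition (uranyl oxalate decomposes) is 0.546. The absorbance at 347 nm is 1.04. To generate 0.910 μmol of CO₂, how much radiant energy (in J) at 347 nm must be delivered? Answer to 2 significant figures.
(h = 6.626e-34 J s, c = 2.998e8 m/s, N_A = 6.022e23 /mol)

0.63 J

Product: 0.910 μmol = 9.10e-7 mol.
Photons that must be absorbed: 9.10e-7 / 0.546 = 1.667e-6 mol.
Fraction absorbed: 1 − 10^(−1.04) = 0.9088.
Incident photons needed: 1.667e-6 / 0.9088 = 1.834e-6 mol.
Photon energy: hc/λ = 5.725e-19 J; per mole, 3.448e5 J mol⁻¹.
Energy required: 1.834e-6 × 3.448e5 = 0.63 J.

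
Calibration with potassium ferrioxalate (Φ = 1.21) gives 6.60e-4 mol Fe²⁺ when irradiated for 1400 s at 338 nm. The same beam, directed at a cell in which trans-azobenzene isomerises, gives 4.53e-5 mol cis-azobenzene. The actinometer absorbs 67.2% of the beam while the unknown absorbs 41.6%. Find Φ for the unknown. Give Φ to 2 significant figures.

Photons absorbed by the actinometer: 6.60e-4 / 1.21 = 5.455e-4 mol.
Incident flux: 5.455e-4 / 0.672 = 8.118e-4 einstein.
Absorbed by unknown: 0.416 × 8.118e-4 = 3.377e-4 mol.
Φ(unknown) = 4.53e-5 / 3.377e-4 = 0.13.

Φ = 0.13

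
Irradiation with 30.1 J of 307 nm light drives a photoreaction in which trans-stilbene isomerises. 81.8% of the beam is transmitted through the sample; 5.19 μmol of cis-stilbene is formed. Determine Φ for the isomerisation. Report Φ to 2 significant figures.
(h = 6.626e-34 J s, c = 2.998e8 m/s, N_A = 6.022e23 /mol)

Φ = 0.37

Product: 5.19 μmol = 5.19e-6 mol.
Photon energy at 307 nm: hc/λ = (6.626e-34)(2.998e8)/(307e-9) = 6.471e-19 J.
Photons incident: 30.1 / 6.471e-19 = 4.652e19, i.e. 4.652e19/6.022e23 = 7.725e-5 mol.
Fraction absorbed: 1 − 81.8/100 = 0.1820.
Photons absorbed: 0.1820 × 7.725e-5 = 1.406e-5 mol.
Φ = 5.19e-6 mol / 1.406e-5 mol photons = 0.37.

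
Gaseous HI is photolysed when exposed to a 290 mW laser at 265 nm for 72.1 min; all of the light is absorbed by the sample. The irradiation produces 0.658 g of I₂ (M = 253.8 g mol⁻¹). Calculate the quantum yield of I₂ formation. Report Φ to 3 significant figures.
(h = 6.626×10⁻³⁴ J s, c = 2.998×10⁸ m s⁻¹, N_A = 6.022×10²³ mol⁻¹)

Φ = 0.933

Product: 0.658 g / 253.8 g mol⁻¹ = 0.002593 mol.
Photon energy at 265 nm: hc/λ = (6.626×10⁻³⁴)(2.998×10⁸)/(265×10⁻⁹) = 7.496×10⁻¹⁹ J.
Energy delivered: (290 mW)(4326 s) = 1255 J.
Photons incident: 1255 / 7.496×10⁻¹⁹ = 1.674×10²¹, i.e. 1.674×10²¹/6.022×10²³ = 0.002780 mol.
Φ = 0.002593 mol / 0.002780 mol photons = 0.933.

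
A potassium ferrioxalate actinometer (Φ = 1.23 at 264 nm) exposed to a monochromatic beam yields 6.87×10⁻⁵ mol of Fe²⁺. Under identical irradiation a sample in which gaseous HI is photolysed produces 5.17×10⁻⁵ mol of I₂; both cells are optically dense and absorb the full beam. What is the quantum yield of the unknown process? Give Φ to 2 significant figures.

Φ = 0.93

Photons absorbed by the actinometer: 6.87×10⁻⁵ / 1.23 = 5.585×10⁻⁵ mol.
Φ(unknown) = 5.17×10⁻⁵ / 5.585×10⁻⁵ = 0.93.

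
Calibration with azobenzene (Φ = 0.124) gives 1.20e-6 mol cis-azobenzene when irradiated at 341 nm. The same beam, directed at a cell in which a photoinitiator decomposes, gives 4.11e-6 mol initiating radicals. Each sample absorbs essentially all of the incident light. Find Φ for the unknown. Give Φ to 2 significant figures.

Φ = 0.42

Photons absorbed by the actinometer: 1.20e-6 / 0.124 = 9.677e-6 mol.
Φ(unknown) = 4.11e-6 / 9.677e-6 = 0.42.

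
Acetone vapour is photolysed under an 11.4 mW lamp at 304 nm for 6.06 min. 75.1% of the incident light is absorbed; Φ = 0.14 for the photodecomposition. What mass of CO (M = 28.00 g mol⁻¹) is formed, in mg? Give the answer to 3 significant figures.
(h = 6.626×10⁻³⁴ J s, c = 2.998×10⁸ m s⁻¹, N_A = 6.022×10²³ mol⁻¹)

0.0310 mg

Photon energy at 304 nm: hc/λ = (6.626×10⁻³⁴)(2.998×10⁸)/(304×10⁻⁹) = 6.534×10⁻¹⁹ J.
Energy delivered: (11.4 mW)(363.6 s) = 4.145 J.
Photons incident: 4.145 / 6.534×10⁻¹⁹ = 6.344×10¹⁸, i.e. 6.344×10¹⁸/6.022×10²³ = 1.053×10⁻⁵ mol.
Photons absorbed: 0.751 × 1.053×10⁻⁵ = 7.908×10⁻⁶ mol.
Product: Φ × n_abs = 0.14 × 7.908×10⁻⁶ = 1.107×10⁻⁶ mol.
Mass: 1.107×10⁻⁶ × 28.00 = 3.100×10⁻⁵ g = 0.0310 mg.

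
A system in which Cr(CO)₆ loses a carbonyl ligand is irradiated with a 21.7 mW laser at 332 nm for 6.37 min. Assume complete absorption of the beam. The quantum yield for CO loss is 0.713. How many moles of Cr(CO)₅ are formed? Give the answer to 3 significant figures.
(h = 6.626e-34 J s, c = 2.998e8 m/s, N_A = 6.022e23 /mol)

Photon energy at 332 nm: hc/λ = (6.626e-34)(2.998e8)/(332e-9) = 5.983e-19 J.
Energy delivered: (21.7 mW)(382.2 s) = 8.294 J.
Photons incident: 8.294 / 5.983e-19 = 1.386e19, i.e. 1.386e19/6.022e23 = 2.302e-5 mol.
Product: Φ × n_abs = 0.713 × 2.302e-5 = 1.641e-5 mol.

1.64e-5 mol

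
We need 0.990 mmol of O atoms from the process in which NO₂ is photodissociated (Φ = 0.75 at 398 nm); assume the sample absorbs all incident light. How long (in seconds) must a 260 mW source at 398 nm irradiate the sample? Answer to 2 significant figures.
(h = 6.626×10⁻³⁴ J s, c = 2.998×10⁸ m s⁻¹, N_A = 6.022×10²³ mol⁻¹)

t ≈ 1500 s

Product: 0.990 mmol = 9.90×10⁻⁴ mol.
Photons that must be absorbed: 9.90×10⁻⁴ / 0.75 = 0.001320 mol.
Photon energy: hc/λ = 4.991×10⁻¹⁹ J; per mole, 3.006×10⁵ J mol⁻¹.
Energy required: 0.001320 × 3.006×10⁵ = 396.8 J.
Time: 396.8 J / 0.26 W = 1500 s.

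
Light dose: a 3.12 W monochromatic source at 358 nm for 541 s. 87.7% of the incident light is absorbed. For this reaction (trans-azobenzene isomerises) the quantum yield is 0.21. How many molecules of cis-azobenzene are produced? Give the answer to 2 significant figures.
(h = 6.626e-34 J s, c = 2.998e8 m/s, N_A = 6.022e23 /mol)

Photon energy at 358 nm: hc/λ = (6.626e-34)(2.998e8)/(358e-9) = 5.549e-19 J.
Energy delivered: (3.12 W)(541 s) = 1688 J.
Photons incident: 1688 / 5.549e-19 = 3.042e21, i.e. 3.042e21/6.022e23 = 0.005051 mol.
Photons absorbed: 0.877 × 0.005051 = 0.004430 mol.
Product: Φ × n_abs = 0.21 × 0.004430 = 9.303e-4 mol.
As a count: 9.303e-4 × 6.022e23 = 5.6e20.

5.6e20 molecules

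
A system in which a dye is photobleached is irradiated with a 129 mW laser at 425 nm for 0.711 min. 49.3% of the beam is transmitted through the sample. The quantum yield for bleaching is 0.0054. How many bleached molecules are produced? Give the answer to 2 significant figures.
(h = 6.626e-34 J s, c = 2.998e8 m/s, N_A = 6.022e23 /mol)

3.2e16 bleached molecules

Photon energy at 425 nm: hc/λ = (6.626e-34)(2.998e8)/(425e-9) = 4.674e-19 J.
Energy delivered: (129 mW)(42.66 s) = 5.503 J.
Photons incident: 5.503 / 4.674e-19 = 1.177e19, i.e. 1.177e19/6.022e23 = 1.955e-5 mol.
Fraction absorbed: 1 − 49.3/100 = 0.5070.
Photons absorbed: 0.5070 × 1.955e-5 = 9.912e-6 mol.
Product: Φ × n_abs = 0.0054 × 9.912e-6 = 5.352e-8 mol.
As a count: 5.352e-8 × 6.022e23 = 3.2e16.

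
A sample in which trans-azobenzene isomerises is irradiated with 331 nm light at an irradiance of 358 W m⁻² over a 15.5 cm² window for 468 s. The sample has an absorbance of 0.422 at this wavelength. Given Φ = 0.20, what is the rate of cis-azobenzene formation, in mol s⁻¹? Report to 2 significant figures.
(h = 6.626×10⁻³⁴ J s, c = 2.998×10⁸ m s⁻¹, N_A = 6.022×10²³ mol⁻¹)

1.9×10⁻⁷ mol s⁻¹

Photon energy at 331 nm: hc/λ = (6.626×10⁻³⁴)(2.998×10⁸)/(331×10⁻⁹) = 6.001×10⁻¹⁹ J.
Energy delivered: (358 W m⁻²)(15.5×10⁻⁴ m²)(468 s) = 259.7 J.
Photons incident: 259.7 / 6.001×10⁻¹⁹ = 4.328×10²⁰, i.e. 4.328×10²⁰/6.022×10²³ = 7.187×10⁻⁴ mol.
Fraction absorbed: 1 − 10^(−0.422) = 0.6216.
Photons absorbed: 0.6216 × 7.187×10⁻⁴ = 4.467×10⁻⁴ mol.
Product formed: 0.20 × 4.467×10⁻⁴ = 8.934×10⁻⁵ mol.
Rate: 8.934×10⁻⁵ / 468 s = 1.9×10⁻⁷ mol s⁻¹.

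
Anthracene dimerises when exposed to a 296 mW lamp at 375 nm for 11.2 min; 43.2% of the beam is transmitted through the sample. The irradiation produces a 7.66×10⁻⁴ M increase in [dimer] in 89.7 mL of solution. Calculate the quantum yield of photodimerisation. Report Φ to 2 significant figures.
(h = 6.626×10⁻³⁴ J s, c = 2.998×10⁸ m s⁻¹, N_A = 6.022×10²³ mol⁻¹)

Product: (7.66×10⁻⁴ M)(0.0897 L) = 6.871×10⁻⁵ mol.
Photon energy at 375 nm: hc/λ = (6.626×10⁻³⁴)(2.998×10⁸)/(375×10⁻⁹) = 5.297×10⁻¹⁹ J.
Energy delivered: (296 mW)(672 s) = 198.9 J.
Photons incident: 198.9 / 5.297×10⁻¹⁹ = 3.755×10²⁰, i.e. 3.755×10²⁰/6.022×10²³ = 6.235×10⁻⁴ mol.
Fraction absorbed: 1 − 43.2/100 = 0.5680.
Photons absorbed: 0.5680 × 6.235×10⁻⁴ = 3.541×10⁻⁴ mol.
Φ = 6.871×10⁻⁵ mol / 3.541×10⁻⁴ mol photons = 0.19.

Φ = 0.19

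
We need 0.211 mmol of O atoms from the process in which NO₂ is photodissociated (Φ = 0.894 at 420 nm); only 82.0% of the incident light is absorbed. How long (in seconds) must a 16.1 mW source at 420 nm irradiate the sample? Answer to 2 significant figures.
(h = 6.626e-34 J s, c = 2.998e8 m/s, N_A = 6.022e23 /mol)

Product: 0.211 mmol = 2.11e-4 mol.
Photons that must be absorbed: 2.11e-4 / 0.894 = 2.360e-4 mol.
Incident photons needed: 2.360e-4 / 0.820 = 2.878e-4 mol.
Photon energy: hc/λ = 4.730e-19 J; per mole, 2.848e5 J mol⁻¹.
Energy required: 2.878e-4 × 2.848e5 = 81.97 J.
Time: 81.97 J / 0.0161 W = 5100 s.

t ≈ 5100 s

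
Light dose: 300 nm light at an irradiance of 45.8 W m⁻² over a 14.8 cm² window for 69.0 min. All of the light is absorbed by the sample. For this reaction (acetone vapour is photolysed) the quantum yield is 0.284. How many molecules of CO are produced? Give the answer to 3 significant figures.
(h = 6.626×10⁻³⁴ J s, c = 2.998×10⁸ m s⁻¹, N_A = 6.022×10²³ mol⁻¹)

1.20×10²⁰ molecules

Photon energy at 300 nm: hc/λ = (6.626×10⁻³⁴)(2.998×10⁸)/(300×10⁻⁹) = 6.622×10⁻¹⁹ J.
Energy delivered: (45.8 W m⁻²)(14.8×10⁻⁴ m²)(4140 s) = 280.6 J.
Photons incident: 280.6 / 6.622×10⁻¹⁹ = 4.237×10²⁰, i.e. 4.237×10²⁰/6.022×10²³ = 7.036×10⁻⁴ mol.
Product: Φ × n_abs = 0.284 × 7.036×10⁻⁴ = 1.998×10⁻⁴ mol.
As a count: 1.998×10⁻⁴ × 6.022×10²³ = 1.20×10²⁰.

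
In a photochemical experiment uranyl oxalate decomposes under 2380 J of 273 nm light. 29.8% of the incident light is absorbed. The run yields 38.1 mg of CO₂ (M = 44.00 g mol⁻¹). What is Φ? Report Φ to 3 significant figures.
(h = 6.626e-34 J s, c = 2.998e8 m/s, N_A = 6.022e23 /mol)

Φ = 0.535

Product: 38.1 mg / 44.00 g mol⁻¹ = 8.659e-4 mol.
Photon energy at 273 nm: hc/λ = (6.626e-34)(2.998e8)/(273e-9) = 7.276e-19 J.
Photons incident: 2380 / 7.276e-19 = 3.271e21, i.e. 3.271e21/6.022e23 = 0.005432 mol.
Photons absorbed: 0.298 × 0.005432 = 0.001619 mol.
Φ = 8.659e-4 mol / 0.001619 mol photons = 0.535.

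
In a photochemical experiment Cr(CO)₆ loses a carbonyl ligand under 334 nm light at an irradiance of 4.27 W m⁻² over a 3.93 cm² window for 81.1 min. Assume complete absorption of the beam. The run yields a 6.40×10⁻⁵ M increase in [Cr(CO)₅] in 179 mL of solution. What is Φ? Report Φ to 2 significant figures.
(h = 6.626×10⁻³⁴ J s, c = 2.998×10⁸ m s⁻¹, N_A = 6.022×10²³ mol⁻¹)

Product: (6.40×10⁻⁵ M)(0.179 L) = 1.146×10⁻⁵ mol.
Photon energy at 334 nm: hc/λ = (6.626×10⁻³⁴)(2.998×10⁸)/(334×10⁻⁹) = 5.948×10⁻¹⁹ J.
Energy delivered: (4.27 W m⁻²)(3.93×10⁻⁴ m²)(4866 s) = 8.166 J.
Photons incident: 8.166 / 5.948×10⁻¹⁹ = 1.373×10¹⁹, i.e. 1.373×10¹⁹/6.022×10²³ = 2.280×10⁻⁵ mol.
Φ = 1.146×10⁻⁵ mol / 2.280×10⁻⁵ mol photons = 0.50.

Φ = 0.50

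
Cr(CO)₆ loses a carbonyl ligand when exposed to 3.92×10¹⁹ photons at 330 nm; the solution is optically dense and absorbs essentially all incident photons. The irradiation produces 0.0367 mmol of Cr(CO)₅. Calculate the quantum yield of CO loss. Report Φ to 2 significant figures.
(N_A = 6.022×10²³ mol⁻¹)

Product: 0.0367 mmol = 3.67×10⁻⁵ mol.
Moles of photons: 3.92×10¹⁹ / 6.022×10²³ = 6.509×10⁻⁵ mol.
Φ = 3.67×10⁻⁵ mol / 6.509×10⁻⁵ mol photons = 0.56.

Φ = 0.56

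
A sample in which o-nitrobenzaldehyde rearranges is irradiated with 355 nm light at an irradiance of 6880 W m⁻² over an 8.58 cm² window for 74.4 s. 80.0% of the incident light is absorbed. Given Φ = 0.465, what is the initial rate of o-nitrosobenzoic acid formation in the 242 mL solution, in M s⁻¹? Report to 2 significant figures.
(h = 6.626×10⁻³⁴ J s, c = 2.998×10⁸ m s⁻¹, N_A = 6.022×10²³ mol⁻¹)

2.7×10⁻⁵ M s⁻¹

Photon energy at 355 nm: hc/λ = (6.626×10⁻³⁴)(2.998×10⁸)/(355×10⁻⁹) = 5.596×10⁻¹⁹ J.
Energy delivered: (6880 W m⁻²)(8.58×10⁻⁴ m²)(74.4 s) = 439.2 J.
Photons incident: 439.2 / 5.596×10⁻¹⁹ = 7.848×10²⁰, i.e. 7.848×10²⁰/6.022×10²³ = 0.001303 mol.
Photons absorbed: 0.800 × 0.001303 = 0.001042 mol.
Product formed: 0.465 × 0.001042 = 4.845×10⁻⁴ mol.
Rate: 4.845×10⁻⁴ mol / (74.4 s × 0.242 L) = 2.7×10⁻⁵ M s⁻¹.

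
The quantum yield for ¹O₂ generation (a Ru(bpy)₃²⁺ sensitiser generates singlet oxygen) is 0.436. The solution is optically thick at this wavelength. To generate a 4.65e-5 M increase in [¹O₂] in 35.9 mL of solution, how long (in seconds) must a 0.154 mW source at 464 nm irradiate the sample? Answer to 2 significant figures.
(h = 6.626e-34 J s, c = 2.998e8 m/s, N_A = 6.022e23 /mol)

t ≈ 6400 s

Product: (4.65e-5 M)(0.0359 L) = 1.669e-6 mol.
Photons that must be absorbed: 1.669e-6 / 0.436 = 3.828e-6 mol.
Photon energy: hc/λ = 4.281e-19 J; per mole, 2.578e5 J mol⁻¹.
Energy required: 3.828e-6 × 2.578e5 = 0.9869 J.
Time: 0.9869 J / 0.000154 W = 6400 s.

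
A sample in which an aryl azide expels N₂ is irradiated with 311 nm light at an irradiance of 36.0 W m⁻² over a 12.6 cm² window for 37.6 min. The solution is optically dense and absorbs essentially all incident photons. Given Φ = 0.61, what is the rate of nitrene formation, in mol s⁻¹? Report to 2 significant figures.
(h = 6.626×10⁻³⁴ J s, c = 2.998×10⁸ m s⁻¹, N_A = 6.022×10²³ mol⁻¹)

Photon energy at 311 nm: hc/λ = (6.626×10⁻³⁴)(2.998×10⁸)/(311×10⁻⁹) = 6.387×10⁻¹⁹ J.
Energy delivered: (36.0 W m⁻²)(12.6×10⁻⁴ m²)(2256 s) = 102.3 J.
Photons incident: 102.3 / 6.387×10⁻¹⁹ = 1.602×10²⁰, i.e. 1.602×10²⁰/6.022×10²³ = 2.660×10⁻⁴ mol.
Product formed: 0.61 × 2.660×10⁻⁴ = 1.623×10⁻⁴ mol.
Rate: 1.623×10⁻⁴ / 2256 s = 7.2×10⁻⁸ mol s⁻¹.

7.2×10⁻⁸ mol s⁻¹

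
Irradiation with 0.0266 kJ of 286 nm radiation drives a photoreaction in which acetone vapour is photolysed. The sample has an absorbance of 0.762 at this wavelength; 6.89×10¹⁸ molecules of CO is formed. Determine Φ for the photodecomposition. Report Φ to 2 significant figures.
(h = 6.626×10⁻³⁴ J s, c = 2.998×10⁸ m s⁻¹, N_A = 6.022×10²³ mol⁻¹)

Product: 6.89×10¹⁸ / 6.022×10²³ = 1.144×10⁻⁵ mol.
Photon energy at 286 nm: hc/λ = (6.626×10⁻³⁴)(2.998×10⁸)/(286×10⁻⁹) = 6.946×10⁻¹⁹ J.
Incident energy: 0.0266 kJ = 26.6 J.
Photons incident: 26.6 / 6.946×10⁻¹⁹ = 3.830×10¹⁹, i.e. 3.830×10¹⁹/6.022×10²³ = 6.360×10⁻⁵ mol.
Fraction absorbed: 1 − 10^(−0.762) = 0.8270.
Photons absorbed: 0.8270 × 6.360×10⁻⁵ = 5.260×10⁻⁵ mol.
Φ = 1.144×10⁻⁵ mol / 5.260×10⁻⁵ mol photons = 0.22.

Φ = 0.22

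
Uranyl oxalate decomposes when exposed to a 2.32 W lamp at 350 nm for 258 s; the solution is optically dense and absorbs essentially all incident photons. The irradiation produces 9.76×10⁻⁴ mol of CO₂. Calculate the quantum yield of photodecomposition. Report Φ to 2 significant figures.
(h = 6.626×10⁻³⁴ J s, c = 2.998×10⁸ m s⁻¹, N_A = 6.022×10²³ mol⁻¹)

Photon energy at 350 nm: hc/λ = (6.626×10⁻³⁴)(2.998×10⁸)/(350×10⁻⁹) = 5.676×10⁻¹⁹ J.
Energy delivered: (2.32 W)(258 s) = 598.6 J.
Photons incident: 598.6 / 5.676×10⁻¹⁹ = 1.055×10²¹, i.e. 1.055×10²¹/6.022×10²³ = 0.001752 mol.
Φ = 9.76×10⁻⁴ mol / 0.001752 mol photons = 0.56.

Φ = 0.56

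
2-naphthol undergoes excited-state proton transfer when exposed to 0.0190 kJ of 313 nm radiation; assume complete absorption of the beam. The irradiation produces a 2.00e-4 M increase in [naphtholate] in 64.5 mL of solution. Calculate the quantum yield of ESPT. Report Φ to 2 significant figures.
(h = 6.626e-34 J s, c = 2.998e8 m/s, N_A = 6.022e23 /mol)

Φ = 0.26

Product: (2.00e-4 M)(0.0645 L) = 1.290e-5 mol.
Photon energy at 313 nm: hc/λ = (6.626e-34)(2.998e8)/(313e-9) = 6.347e-19 J.
Incident energy: 0.0190 kJ = 19.0 J.
Photons incident: 19.0 / 6.347e-19 = 2.994e19, i.e. 2.994e19/6.022e23 = 4.972e-5 mol.
Φ = 1.290e-5 mol / 4.972e-5 mol photons = 0.26.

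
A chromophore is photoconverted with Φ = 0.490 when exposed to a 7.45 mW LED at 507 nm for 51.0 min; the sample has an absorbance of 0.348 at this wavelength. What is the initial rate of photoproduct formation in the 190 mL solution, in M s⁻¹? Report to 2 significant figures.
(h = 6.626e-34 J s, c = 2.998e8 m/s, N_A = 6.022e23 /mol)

4.5e-8 M s⁻¹

Photon energy at 507 nm: hc/λ = (6.626e-34)(2.998e8)/(507e-9) = 3.918e-19 J.
Energy delivered: (7.45 mW)(3060 s) = 22.80 J.
Photons incident: 22.80 / 3.918e-19 = 5.819e19, i.e. 5.819e19/6.022e23 = 9.663e-5 mol.
Fraction absorbed: 1 − 10^(−0.348) = 0.5513.
Photons absorbed: 0.5513 × 9.663e-5 = 5.327e-5 mol.
Product formed: 0.490 × 5.327e-5 = 2.610e-5 mol.
Rate: 2.610e-5 mol / (3060 s × 0.19 L) = 4.5e-8 M s⁻¹.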